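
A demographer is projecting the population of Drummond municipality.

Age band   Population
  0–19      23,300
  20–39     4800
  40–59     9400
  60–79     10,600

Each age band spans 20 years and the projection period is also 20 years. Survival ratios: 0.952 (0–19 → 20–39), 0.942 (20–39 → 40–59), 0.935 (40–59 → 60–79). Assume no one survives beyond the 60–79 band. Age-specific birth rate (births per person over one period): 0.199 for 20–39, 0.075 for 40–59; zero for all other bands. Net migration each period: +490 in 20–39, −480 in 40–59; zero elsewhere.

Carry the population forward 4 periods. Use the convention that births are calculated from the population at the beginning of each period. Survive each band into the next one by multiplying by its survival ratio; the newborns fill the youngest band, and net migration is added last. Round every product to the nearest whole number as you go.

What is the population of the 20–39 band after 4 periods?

2373

(Groups numbered youngest = 1 to oldest = 4.)
[period 1]
Births: 4800 × 0.199 = 955 ; 9400 × 0.075 = 705 → 1660
Group 2: 23300 × 0.952 = 22182
Group 3: 4800 × 0.942 = 4522
Group 4: 9400 × 0.935 = 8789
Net migration: Group 2 + 490 → 22672; Group 3 − 480 → 4042
End of period: [1660, 22672, 4042, 8789]
[period 2]
Births: 22672 × 0.199 = 4512 ; 4042 × 0.075 = 303 → 4815
Group 2: 1660 × 0.952 = 1580
Group 3: 22672 × 0.942 = 21357
Group 4: 4042 × 0.935 = 3779
Net migration: Group 2 + 490 → 2070; Group 3 − 480 → 20877
End of period: [4815, 2070, 20877, 3779]
[period 3]
Births: 2070 × 0.199 = 412 ; 20877 × 0.075 = 1566 → 1978
Group 2: 4815 × 0.952 = 4584
Group 3: 2070 × 0.942 = 1950
Group 4: 20877 × 0.935 = 19520
Net migration: Group 2 + 490 → 5074; Group 3 − 480 → 1470
End of period: [1978, 5074, 1470, 19520]
[period 4]
Births: 5074 × 0.199 = 1010 ; 1470 × 0.075 = 110 → 1120
Group 2: 1978 × 0.952 = 1883
Group 3: 5074 × 0.942 = 4780
Group 4: 1470 × 0.935 = 1374
Net migration: Group 2 + 490 → 2373; Group 3 − 480 → 4300
End of period: [1120, 2373, 4300, 1374]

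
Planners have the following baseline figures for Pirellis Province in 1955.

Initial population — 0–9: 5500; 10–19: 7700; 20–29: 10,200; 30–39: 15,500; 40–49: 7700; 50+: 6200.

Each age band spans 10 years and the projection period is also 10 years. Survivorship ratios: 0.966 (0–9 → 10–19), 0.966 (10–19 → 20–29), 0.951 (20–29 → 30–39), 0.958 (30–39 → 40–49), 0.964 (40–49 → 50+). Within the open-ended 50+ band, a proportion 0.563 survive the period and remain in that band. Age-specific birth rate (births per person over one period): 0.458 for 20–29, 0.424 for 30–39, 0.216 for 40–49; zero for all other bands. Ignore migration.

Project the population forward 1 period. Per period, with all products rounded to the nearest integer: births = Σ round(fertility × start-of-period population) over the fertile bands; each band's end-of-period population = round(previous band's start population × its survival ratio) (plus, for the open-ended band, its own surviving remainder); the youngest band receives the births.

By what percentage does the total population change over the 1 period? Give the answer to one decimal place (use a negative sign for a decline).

Let band 1 be 0–9 through band 6 = 50+.
[period 1]
Births: 10200 × 0.458 = 4672, 15500 × 0.424 = 6572, 7700 × 0.216 = 1663 ⇒ total 12907
Band 2: 5500 × 0.966 = 5313
Band 3: 7700 × 0.966 = 7438
Band 4: 10200 × 0.951 = 9700
Band 5: 15500 × 0.958 = 14849
Band 6: 7700 × 0.964 + 6200 × 0.563 = 7423 + 3491 = 10914
End of period: [12907, 5313, 7438, 9700, 14849, 10914]
Total: 52800 → 61121; change = 8321; percentage change = 15.8%

15.8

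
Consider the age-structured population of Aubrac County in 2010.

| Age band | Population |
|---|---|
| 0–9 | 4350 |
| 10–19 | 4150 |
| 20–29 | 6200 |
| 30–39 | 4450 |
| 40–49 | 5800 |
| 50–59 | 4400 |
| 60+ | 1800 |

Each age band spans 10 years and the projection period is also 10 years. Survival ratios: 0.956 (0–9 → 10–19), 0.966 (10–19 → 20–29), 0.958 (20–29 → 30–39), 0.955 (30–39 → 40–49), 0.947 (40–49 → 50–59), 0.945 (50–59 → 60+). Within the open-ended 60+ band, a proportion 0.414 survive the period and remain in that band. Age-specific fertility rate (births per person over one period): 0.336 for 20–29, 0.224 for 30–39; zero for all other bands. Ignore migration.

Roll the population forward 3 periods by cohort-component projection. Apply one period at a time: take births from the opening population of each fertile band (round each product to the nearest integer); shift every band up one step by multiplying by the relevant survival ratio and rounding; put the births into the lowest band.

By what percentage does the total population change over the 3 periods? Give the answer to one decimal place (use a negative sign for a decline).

-12.4

Period 1:
Births: 6200 * 0.336 = 2083 ; 4450 * 0.224 = 997 ⇒ total 3080
10–19: 4350 * 0.956 = 4159
20–29: 4150 * 0.966 = 4009
30–39: 6200 * 0.958 = 5940
40–49: 4450 * 0.955 = 4250
50–59: 5800 * 0.947 = 5493
60+: 4400 * 0.945 + 1800 * 0.414 = 4158 + 745 = 4903
Giving 3080 / 4159 / 4009 / 5940 / 4250 / 5493 / 4903.
Period 2:
Births: 4009 * 0.336 = 1347 ; 5940 * 0.224 = 1331 ⇒ total 2678
10–19: 3080 * 0.956 = 2944
20–29: 4159 * 0.966 = 4018
30–39: 4009 * 0.958 = 3841
40–49: 5940 * 0.955 = 5673
50–59: 4250 * 0.947 = 4025
60+: 5493 * 0.945 + 4903 * 0.414 = 5191 + 2030 = 7221
Giving 2678 / 2944 / 4018 / 3841 / 5673 / 4025 / 7221.
Period 3:
Births: 4018 * 0.336 = 1350 ; 3841 * 0.224 = 860 ⇒ total 2210
10–19: 2678 * 0.956 = 2560
20–29: 2944 * 0.966 = 2844
30–39: 4018 * 0.958 = 3849
40–49: 3841 * 0.955 = 3668
50–59: 5673 * 0.947 = 5372
60+: 4025 * 0.945 + 7221 * 0.414 = 3804 + 2989 = 6793
Giving 2210 / 2560 / 2844 / 3849 / 3668 / 5372 / 6793.
Total: 31150 → 27296; change = -3854; percentage change = -12.4%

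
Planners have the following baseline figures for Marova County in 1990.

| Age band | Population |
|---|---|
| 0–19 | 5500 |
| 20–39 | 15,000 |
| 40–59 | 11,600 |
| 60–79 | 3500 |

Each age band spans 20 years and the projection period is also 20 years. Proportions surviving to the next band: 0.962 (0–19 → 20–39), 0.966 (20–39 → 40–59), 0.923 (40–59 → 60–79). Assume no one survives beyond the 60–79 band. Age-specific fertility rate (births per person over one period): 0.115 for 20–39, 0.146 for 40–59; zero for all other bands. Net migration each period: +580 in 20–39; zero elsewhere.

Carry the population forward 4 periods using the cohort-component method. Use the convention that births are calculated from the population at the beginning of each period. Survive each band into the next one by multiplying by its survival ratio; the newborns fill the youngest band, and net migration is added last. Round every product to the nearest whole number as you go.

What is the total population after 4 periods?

Numbering the bands 1..4 from youngest to oldest:
After projecting period 1:
Births: 15000 × 0.115 = 1725  |  11600 × 0.146 = 1694 → 3419
Band 2: 5500 × 0.962 = 5291
Band 3: 15000 × 0.966 = 14490
Band 4: 11600 × 0.923 = 10707
Net migration: Band 2 + 580 → 5871
End of period: [3419, 5871, 14490, 10707]
After projecting period 2:
Births: 5871 × 0.115 = 675  |  14490 × 0.146 = 2116 → 2791
Band 2: 3419 × 0.962 = 3289
Band 3: 5871 × 0.966 = 5671
Band 4: 14490 × 0.923 = 13374
Net migration: Band 2 + 580 → 3869
End of period: [2791, 3869, 5671, 13374]
After projecting period 3:
Births: 3869 × 0.115 = 445  |  5671 × 0.146 = 828 → 1273
Band 2: 2791 × 0.962 = 2685
Band 3: 3869 × 0.966 = 3737
Band 4: 5671 × 0.923 = 5234
Net migration: Band 2 + 580 → 3265
End of period: [1273, 3265, 3737, 5234]
After projecting period 4:
Births: 3265 × 0.115 = 375  |  3737 × 0.146 = 546 → 921
Band 2: 1273 × 0.962 = 1225
Band 3: 3265 × 0.966 = 3154
Band 4: 3737 × 0.923 = 3449
Net migration: Band 2 + 580 → 1805
End of period: [921, 1805, 3154, 3449]
Total after period 4: 921 + 1805 + 3154 + 3449 = 9329

9329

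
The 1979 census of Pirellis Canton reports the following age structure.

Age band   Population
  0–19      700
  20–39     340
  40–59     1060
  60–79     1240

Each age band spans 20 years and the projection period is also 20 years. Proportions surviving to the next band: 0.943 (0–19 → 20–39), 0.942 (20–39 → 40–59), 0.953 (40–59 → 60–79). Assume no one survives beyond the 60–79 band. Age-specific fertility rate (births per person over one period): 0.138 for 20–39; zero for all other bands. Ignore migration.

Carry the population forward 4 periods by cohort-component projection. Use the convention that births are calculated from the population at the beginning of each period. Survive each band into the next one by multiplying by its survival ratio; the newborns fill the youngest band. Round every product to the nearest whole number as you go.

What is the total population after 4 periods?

138

Period 1.
Births: 340 × 0.138 = 47
20–39: 700 × 0.943 = 660
40–59: 340 × 0.942 = 320
60–79: 1060 × 0.953 = 1010
Giving 47 / 660 / 320 / 1010.
Period 2.
Births: 660 × 0.138 = 91
20–39: 47 × 0.943 = 44
40–59: 660 × 0.942 = 622
60–79: 320 × 0.953 = 305
Giving 91 / 44 / 622 / 305.
Period 3.
Births: 44 × 0.138 = 6
20–39: 91 × 0.943 = 86
40–59: 44 × 0.942 = 41
60–79: 622 × 0.953 = 593
Giving 6 / 86 / 41 / 593.
Period 4.
Births: 86 × 0.138 = 12
20–39: 6 × 0.943 = 6
40–59: 86 × 0.942 = 81
60–79: 41 × 0.953 = 39
Giving 12 / 6 / 81 / 39.
Total after period 4: 12 + 6 + 81 + 39 = 138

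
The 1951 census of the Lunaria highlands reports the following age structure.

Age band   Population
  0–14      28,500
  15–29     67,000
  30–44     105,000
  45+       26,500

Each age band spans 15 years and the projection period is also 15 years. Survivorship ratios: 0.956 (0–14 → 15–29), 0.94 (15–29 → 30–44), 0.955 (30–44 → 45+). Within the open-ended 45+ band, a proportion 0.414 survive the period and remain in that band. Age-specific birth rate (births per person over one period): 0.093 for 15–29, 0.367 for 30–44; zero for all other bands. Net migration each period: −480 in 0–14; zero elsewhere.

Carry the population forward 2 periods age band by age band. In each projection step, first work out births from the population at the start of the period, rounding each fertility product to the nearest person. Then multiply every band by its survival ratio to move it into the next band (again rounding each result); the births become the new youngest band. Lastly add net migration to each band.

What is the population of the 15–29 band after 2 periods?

42337

Period 1:
Births: 67000 × 0.093 = 6231  |  105000 × 0.367 = 38535 → total 44766
15–29: 28500 × 0.956 = 27246
30–44: 67000 × 0.94 = 62980
45+: 105000 × 0.955 + 26500 × 0.414 = 100275 + 10971 = 111246
Net migration: 0–14 − 480 → 44286
Population now: 0–14=44286, 15–29=27246, 30–44=62980, 45+=111246
Period 2:
Births: 27246 × 0.093 = 2534  |  62980 × 0.367 = 23114 → total 25648
15–29: 44286 × 0.956 = 42337
30–44: 27246 × 0.94 = 25611
45+: 62980 × 0.955 + 111246 × 0.414 = 60146 + 46056 = 106202
Net migration: 0–14 − 480 → 25168
Population now: 0–14=25168, 15–29=42337, 30–44=25611, 45+=106202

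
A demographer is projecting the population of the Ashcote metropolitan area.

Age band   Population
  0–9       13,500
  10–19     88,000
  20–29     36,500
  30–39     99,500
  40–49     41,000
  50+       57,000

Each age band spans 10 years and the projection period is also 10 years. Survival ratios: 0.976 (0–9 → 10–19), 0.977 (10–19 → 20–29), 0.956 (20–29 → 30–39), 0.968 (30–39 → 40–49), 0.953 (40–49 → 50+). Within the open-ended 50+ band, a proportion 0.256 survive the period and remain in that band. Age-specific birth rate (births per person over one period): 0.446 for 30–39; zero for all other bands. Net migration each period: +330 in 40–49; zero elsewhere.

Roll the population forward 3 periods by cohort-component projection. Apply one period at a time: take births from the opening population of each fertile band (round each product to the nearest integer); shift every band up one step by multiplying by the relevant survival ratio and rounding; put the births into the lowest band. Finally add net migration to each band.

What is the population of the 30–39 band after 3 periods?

Call the groups 1 to 6, youngest first.
— Period 1 —
Births: 99500 × 0.446 = 44377
Group 2: 13500 × 0.976 = 13176
Group 3: 88000 × 0.977 = 85976
Group 4: 36500 × 0.956 = 34894
Group 5: 99500 × 0.968 = 96316
Group 6: 41000 × 0.953 + 57000 × 0.256 = 39073 + 14592 = 53665
Net migration: Group 5 + 330 → 96646
Giving 44377 / 13176 / 85976 / 34894 / 96646 / 53665.
— Period 2 —
Births: 34894 × 0.446 = 15563
Group 2: 44377 × 0.976 = 43312
Group 3: 13176 × 0.977 = 12873
Group 4: 85976 × 0.956 = 82193
Group 5: 34894 × 0.968 = 33777
Group 6: 96646 × 0.953 + 53665 × 0.256 = 92104 + 13738 = 105842
Net migration: Group 5 + 330 → 34107
Giving 15563 / 43312 / 12873 / 82193 / 34107 / 105842.
— Period 3 —
Births: 82193 × 0.446 = 36658
Group 2: 15563 × 0.976 = 15189
Group 3: 43312 × 0.977 = 42316
Group 4: 12873 × 0.956 = 12307
Group 5: 82193 × 0.968 = 79563
Group 6: 34107 × 0.953 + 105842 × 0.256 = 32504 + 27096 = 59600
Net migration: Group 5 + 330 → 79893
Giving 36658 / 15189 / 42316 / 12307 / 79893 / 59600.

12307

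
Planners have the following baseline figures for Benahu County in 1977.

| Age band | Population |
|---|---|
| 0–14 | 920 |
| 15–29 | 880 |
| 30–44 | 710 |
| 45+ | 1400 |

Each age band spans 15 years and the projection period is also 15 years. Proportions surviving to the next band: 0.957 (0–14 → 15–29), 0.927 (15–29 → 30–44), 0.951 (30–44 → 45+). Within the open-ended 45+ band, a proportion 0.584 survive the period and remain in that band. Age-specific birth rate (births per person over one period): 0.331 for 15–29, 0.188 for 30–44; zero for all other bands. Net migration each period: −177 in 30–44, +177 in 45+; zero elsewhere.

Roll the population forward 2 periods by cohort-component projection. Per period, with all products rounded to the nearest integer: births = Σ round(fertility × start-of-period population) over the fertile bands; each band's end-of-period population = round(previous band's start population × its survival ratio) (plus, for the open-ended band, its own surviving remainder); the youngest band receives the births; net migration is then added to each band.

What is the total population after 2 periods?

(Bands numbered youngest = 1 to oldest = 4.)
Period 1.
Births: 880 * 0.331 = 291, 710 * 0.188 = 133 ⇒ total 424
Band 2: 920 * 0.957 = 880
Band 3: 880 * 0.927 = 816
Band 4: 710 * 0.951 + 1400 * 0.584 = 675 + 818 = 1493
Net migration: Band 3 − 177 → 639; Band 4 + 177 → 1670
Population now: 0–14=424, 15–29=880, 30–44=639, 45+=1670
Period 2.
Births: 880 * 0.331 = 291, 639 * 0.188 = 120 ⇒ total 411
Band 2: 424 * 0.957 = 406
Band 3: 880 * 0.927 = 816
Band 4: 639 * 0.951 + 1670 * 0.584 = 608 + 975 = 1583
Net migration: Band 3 − 177 → 639; Band 4 + 177 → 1760
Population now: 0–14=411, 15–29=406, 30–44=639, 45+=1760
Total after period 2: 411 + 406 + 639 + 1760 = 3216

3216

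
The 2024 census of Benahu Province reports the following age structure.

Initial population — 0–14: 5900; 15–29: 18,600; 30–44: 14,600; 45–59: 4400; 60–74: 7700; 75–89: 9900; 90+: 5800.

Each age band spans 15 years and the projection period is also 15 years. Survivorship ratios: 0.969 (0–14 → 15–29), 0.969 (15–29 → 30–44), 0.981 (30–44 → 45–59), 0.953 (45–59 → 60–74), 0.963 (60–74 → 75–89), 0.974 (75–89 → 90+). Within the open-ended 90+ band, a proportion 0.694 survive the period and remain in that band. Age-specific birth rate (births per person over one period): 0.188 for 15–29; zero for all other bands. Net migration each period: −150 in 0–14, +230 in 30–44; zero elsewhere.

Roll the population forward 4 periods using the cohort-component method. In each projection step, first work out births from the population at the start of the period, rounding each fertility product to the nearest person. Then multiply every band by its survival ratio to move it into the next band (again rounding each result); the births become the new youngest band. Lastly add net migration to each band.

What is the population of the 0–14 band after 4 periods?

Call the groups 1 to 7, youngest first.
Period 1.
Births: 18600 × 0.188 = 3497
Group 2: 5900 × 0.969 = 5717
Group 3: 18600 × 0.969 = 18023
Group 4: 14600 × 0.981 = 14323
Group 5: 4400 × 0.953 = 4193
Group 6: 7700 × 0.963 = 7415
Group 7: 9900 × 0.974 + 5800 × 0.694 = 9643 + 4025 = 13668
Net migration: Group 1 − 150 → 3347; Group 3 + 230 → 18253
End of period: [3347, 5717, 18253, 14323, 4193, 7415, 13668]
Period 2.
Births: 5717 × 0.188 = 1075
Group 2: 3347 × 0.969 = 3243
Group 3: 5717 × 0.969 = 5540
Group 4: 18253 × 0.981 = 17906
Group 5: 14323 × 0.953 = 13650
Group 6: 4193 × 0.963 = 4038
Group 7: 7415 × 0.974 + 13668 × 0.694 = 7222 + 9486 = 16708
Net migration: Group 1 − 150 → 925; Group 3 + 230 → 5770
End of period: [925, 3243, 5770, 17906, 13650, 4038, 16708]
Period 3.
Births: 3243 × 0.188 = 610
Group 2: 925 × 0.969 = 896
Group 3: 3243 × 0.969 = 3142
Group 4: 5770 × 0.981 = 5660
Group 5: 17906 × 0.953 = 17064
Group 6: 13650 × 0.963 = 13145
Group 7: 4038 × 0.974 + 16708 × 0.694 = 3933 + 11595 = 15528
Net migration: Group 1 − 150 → 460; Group 3 + 230 → 3372
End of period: [460, 896, 3372, 5660, 17064, 13145, 15528]
Period 4.
Births: 896 × 0.188 = 168
Group 2: 460 × 0.969 = 446
Group 3: 896 × 0.969 = 868
Group 4: 3372 × 0.981 = 3308
Group 5: 5660 × 0.953 = 5394
Group 6: 17064 × 0.963 = 16433
Group 7: 13145 × 0.974 + 15528 × 0.694 = 12803 + 10776 = 23579
Net migration: Group 1 − 150 → 18; Group 3 + 230 → 1098
End of period: [18, 446, 1098, 3308, 5394, 16433, 23579]

18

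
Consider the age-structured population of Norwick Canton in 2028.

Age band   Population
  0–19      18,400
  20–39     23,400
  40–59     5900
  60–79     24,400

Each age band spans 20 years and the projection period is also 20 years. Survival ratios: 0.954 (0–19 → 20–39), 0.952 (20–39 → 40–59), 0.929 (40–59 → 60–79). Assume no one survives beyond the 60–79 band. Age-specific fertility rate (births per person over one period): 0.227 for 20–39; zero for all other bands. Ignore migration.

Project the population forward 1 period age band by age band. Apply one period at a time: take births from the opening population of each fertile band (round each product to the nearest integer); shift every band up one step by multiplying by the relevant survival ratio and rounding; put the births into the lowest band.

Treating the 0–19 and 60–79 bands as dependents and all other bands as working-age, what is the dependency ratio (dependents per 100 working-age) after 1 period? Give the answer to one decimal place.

27.1

After projecting period 1:
Births: 23400 × 0.227 = 5312
20–39: 18400 × 0.954 = 17554
40–59: 23400 × 0.952 = 22277
60–79: 5900 × 0.929 = 5481
→ [5312, 17554, 22277, 5481]
Dependents (band 0–19 + band 60–79) = 5312 + 5481 = 10793; working-age = 39831; ratio = 10793/39831 × 100 = 27.1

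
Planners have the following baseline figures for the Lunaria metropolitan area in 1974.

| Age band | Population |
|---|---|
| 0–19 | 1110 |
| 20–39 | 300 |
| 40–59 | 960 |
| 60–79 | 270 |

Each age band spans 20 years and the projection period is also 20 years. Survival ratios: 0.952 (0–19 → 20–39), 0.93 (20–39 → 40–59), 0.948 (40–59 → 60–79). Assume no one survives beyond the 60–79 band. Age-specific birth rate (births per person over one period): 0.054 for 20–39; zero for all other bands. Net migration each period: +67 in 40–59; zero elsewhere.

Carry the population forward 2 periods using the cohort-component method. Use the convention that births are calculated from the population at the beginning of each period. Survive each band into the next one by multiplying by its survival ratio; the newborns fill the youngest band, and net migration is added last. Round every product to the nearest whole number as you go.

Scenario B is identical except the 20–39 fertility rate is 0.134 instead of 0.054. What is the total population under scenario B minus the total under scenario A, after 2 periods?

Period 1.
Births: 300 * 0.054 = 16
20–39: 1110 * 0.952 = 1057
40–59: 300 * 0.93 = 279
60–79: 960 * 0.948 = 910
Net migration: 40–59 + 67 → 346
Giving 16 / 1057 / 346 / 910.
Period 2.
Births: 1057 * 0.054 = 57
20–39: 16 * 0.952 = 15
40–59: 1057 * 0.93 = 983
60–79: 346 * 0.948 = 328
Net migration: 40–59 + 67 → 1050
Giving 57 / 15 / 1050 / 328.
Scenario A total after 2 periods: 1450
Scenario B projection —
Period 1.
Births: 300 * 0.134 = 40
20–39: 1110 * 0.952 = 1057
40–59: 300 * 0.93 = 279
60–79: 960 * 0.948 = 910
Net migration: 40–59 + 67 → 346
Giving 40 / 1057 / 346 / 910.
Period 2.
Births: 1057 * 0.134 = 142
20–39: 40 * 0.952 = 38
40–59: 1057 * 0.93 = 983
60–79: 346 * 0.948 = 328
Net migration: 40–59 + 67 → 1050
Giving 142 / 38 / 1050 / 328.
Scenario B total after 2 periods: 1558
Difference B − A = 1558 − 1450 = 108

108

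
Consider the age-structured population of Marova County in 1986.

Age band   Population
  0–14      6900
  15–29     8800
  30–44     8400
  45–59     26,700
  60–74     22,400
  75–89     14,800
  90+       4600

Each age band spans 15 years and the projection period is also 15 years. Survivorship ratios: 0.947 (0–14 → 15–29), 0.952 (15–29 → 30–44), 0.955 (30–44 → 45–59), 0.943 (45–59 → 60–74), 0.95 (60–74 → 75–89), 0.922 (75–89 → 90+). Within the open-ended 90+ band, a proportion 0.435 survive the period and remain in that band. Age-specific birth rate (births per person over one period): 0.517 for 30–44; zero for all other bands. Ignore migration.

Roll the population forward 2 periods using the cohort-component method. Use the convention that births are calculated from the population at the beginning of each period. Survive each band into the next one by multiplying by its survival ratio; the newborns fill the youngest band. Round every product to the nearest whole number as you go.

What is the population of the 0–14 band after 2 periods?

4331

[period 1]
Births: 8400 × 0.517 = 4343
15–29: 6900 × 0.947 = 6534
30–44: 8800 × 0.952 = 8378
45–59: 8400 × 0.955 = 8022
60–74: 26700 × 0.943 = 25178
75–89: 22400 × 0.95 = 21280
90+: 14800 × 0.922 + 4600 × 0.435 = 13646 + 2001 = 15647
→ [4343, 6534, 8378, 8022, 25178, 21280, 15647]
[period 2]
Births: 8378 × 0.517 = 4331
15–29: 4343 × 0.947 = 4113
30–44: 6534 × 0.952 = 6220
45–59: 8378 × 0.955 = 8001
60–74: 8022 × 0.943 = 7565
75–89: 25178 × 0.95 = 23919
90+: 21280 × 0.922 + 15647 × 0.435 = 19620 + 6806 = 26426
→ [4331, 4113, 6220, 8001, 7565, 23919, 26426]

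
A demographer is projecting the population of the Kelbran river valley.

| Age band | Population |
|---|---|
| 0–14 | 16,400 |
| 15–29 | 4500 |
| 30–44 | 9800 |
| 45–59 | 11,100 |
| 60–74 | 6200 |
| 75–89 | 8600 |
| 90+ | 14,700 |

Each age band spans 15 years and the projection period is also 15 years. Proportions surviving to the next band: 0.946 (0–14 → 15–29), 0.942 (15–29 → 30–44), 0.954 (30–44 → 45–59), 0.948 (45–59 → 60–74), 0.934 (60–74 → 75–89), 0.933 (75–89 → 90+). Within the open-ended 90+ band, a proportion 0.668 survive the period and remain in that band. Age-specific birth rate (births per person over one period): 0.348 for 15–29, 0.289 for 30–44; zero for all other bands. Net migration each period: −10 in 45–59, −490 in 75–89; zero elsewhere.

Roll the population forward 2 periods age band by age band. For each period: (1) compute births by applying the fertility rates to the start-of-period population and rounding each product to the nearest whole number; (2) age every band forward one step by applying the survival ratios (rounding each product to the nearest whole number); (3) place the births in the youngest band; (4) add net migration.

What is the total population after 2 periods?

64490

— Period 1 —
Births: 4500 * 0.348 = 1566  |  9800 * 0.289 = 2832 — total 4398
15–29: 16400 * 0.946 = 15514
30–44: 4500 * 0.942 = 4239
45–59: 9800 * 0.954 = 9349
60–74: 11100 * 0.948 = 10523
75–89: 6200 * 0.934 = 5791
90+: 8600 * 0.933 + 14700 * 0.668 = 8024 + 9820 = 17844
Net migration: 45–59 − 10 → 9339; 75–89 − 490 → 5301
→ [4398, 15514, 4239, 9339, 10523, 5301, 17844]
— Period 2 —
Births: 15514 * 0.348 = 5399  |  4239 * 0.289 = 1225 — total 6624
15–29: 4398 * 0.946 = 4161
30–44: 15514 * 0.942 = 14614
45–59: 4239 * 0.954 = 4044
60–74: 9339 * 0.948 = 8853
75–89: 10523 * 0.934 = 9828
90+: 5301 * 0.933 + 17844 * 0.668 = 4946 + 11920 = 16866
Net migration: 45–59 − 10 → 4034; 75–89 − 490 → 9338
→ [6624, 4161, 14614, 4034, 8853, 9338, 16866]
Total after period 2: 6624 + 4161 + 14614 + 4034 + 8853 + 9338 + 16866 = 64490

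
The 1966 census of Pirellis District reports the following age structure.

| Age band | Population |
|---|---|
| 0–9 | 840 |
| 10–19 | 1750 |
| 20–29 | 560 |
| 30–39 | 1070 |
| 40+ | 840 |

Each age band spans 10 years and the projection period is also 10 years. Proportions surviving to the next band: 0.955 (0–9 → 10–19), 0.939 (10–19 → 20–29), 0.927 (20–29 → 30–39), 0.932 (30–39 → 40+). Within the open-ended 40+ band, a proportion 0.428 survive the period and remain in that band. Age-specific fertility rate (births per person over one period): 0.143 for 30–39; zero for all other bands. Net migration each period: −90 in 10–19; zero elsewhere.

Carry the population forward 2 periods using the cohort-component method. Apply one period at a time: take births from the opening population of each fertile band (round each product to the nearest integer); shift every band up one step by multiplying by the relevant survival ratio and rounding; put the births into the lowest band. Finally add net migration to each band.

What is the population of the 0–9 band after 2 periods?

74

(Bands numbered youngest = 1 to oldest = 5.)
After projecting period 1:
Births: 1070 * 0.143 = 153
Band 2: 840 * 0.955 = 802
Band 3: 1750 * 0.939 = 1643
Band 4: 560 * 0.927 = 519
Band 5: 1070 * 0.932 + 840 * 0.428 = 997 + 360 = 1357
Net migration: Band 2 − 90 → 712
→ [153, 712, 1643, 519, 1357]
After projecting period 2:
Births: 519 * 0.143 = 74
Band 2: 153 * 0.955 = 146
Band 3: 712 * 0.939 = 669
Band 4: 1643 * 0.927 = 1523
Band 5: 519 * 0.932 + 1357 * 0.428 = 484 + 581 = 1065
Net migration: Band 2 − 90 → 56
→ [74, 56, 669, 1523, 1065]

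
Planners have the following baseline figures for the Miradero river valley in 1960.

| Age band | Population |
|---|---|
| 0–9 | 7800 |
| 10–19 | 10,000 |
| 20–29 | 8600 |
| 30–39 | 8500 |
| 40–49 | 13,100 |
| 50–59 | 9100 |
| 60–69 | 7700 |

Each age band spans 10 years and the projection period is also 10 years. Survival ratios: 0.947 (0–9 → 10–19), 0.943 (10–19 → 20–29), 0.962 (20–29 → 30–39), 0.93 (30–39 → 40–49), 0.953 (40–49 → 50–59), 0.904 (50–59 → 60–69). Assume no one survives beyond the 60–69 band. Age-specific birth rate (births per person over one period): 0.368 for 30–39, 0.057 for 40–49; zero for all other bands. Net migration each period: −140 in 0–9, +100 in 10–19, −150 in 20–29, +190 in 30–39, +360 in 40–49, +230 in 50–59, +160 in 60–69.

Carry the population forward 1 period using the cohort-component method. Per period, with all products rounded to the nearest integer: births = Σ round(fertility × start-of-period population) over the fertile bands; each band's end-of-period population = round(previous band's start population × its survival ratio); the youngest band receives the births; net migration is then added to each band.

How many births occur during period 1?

After projecting period 1:
Births: 8500 × 0.368 = 3128, 13100 × 0.057 = 747 → total 3875
10–19: 7800 × 0.947 = 7387
20–29: 10000 × 0.943 = 9430
30–39: 8600 × 0.962 = 8273
40–49: 8500 × 0.93 = 7905
50–59: 13100 × 0.953 = 12484
60–69: 9100 × 0.904 = 8226
Net migration: 0–9 − 140 → 3735; 10–19 + 100 → 7487; 20–29 − 150 → 9280; 30–39 + 190 → 8463; 40–49 + 360 → 8265; 50–59 + 230 → 12714; 60–69 + 160 → 8386
Population now: 0–9=3735, 10–19=7487, 20–29=9280, 30–39=8463, 40–49=8265, 50–59=12714, 60–69=8386

3875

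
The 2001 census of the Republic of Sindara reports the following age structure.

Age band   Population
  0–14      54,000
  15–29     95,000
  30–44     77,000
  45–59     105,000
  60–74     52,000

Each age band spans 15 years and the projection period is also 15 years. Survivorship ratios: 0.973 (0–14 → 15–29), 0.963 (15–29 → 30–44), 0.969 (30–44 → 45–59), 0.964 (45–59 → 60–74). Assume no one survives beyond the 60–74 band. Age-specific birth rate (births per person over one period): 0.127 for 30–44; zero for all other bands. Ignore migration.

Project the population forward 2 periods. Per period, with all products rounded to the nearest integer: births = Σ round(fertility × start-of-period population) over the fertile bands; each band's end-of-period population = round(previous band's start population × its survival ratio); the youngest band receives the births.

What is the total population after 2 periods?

Period 1.
Births: 77000 × 0.127 = 9779
15–29: 54000 × 0.973 = 52542
30–44: 95000 × 0.963 = 91485
45–59: 77000 × 0.969 = 74613
60–74: 105000 × 0.964 = 101220
End of period: [9779, 52542, 91485, 74613, 101220]
Period 2.
Births: 91485 × 0.127 = 11619
15–29: 9779 × 0.973 = 9515
30–44: 52542 × 0.963 = 50598
45–59: 91485 × 0.969 = 88649
60–74: 74613 × 0.964 = 71927
End of period: [11619, 9515, 50598, 88649, 71927]
Total after period 2: 11619 + 9515 + 50598 + 88649 + 71927 = 232308

232308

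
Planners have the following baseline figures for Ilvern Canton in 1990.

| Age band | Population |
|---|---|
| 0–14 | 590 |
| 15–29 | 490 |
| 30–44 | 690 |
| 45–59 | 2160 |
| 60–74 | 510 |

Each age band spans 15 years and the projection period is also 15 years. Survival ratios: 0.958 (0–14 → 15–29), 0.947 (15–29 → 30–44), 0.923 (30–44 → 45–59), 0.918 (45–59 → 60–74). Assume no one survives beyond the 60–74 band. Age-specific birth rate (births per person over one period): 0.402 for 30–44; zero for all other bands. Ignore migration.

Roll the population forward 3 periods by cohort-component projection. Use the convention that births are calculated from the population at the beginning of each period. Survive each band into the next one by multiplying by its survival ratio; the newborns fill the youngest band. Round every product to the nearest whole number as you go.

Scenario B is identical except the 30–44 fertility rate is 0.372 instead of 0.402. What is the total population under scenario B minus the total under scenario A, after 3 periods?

-47

Let group 1 be 0–14 through group 5 = 60–74.
— Period 1 —
Births: 690 × 0.402 = 277
Group 2: 590 × 0.958 = 565
Group 3: 490 × 0.947 = 464
Group 4: 690 × 0.923 = 637
Group 5: 2160 × 0.918 = 1983
Giving 277 / 565 / 464 / 637 / 1983.
— Period 2 —
Births: 464 × 0.402 = 187
Group 2: 277 × 0.958 = 265
Group 3: 565 × 0.947 = 535
Group 4: 464 × 0.923 = 428
Group 5: 637 × 0.918 = 585
Giving 187 / 265 / 535 / 428 / 585.
— Period 3 —
Births: 535 × 0.402 = 215
Group 2: 187 × 0.958 = 179
Group 3: 265 × 0.947 = 251
Group 4: 535 × 0.923 = 494
Group 5: 428 × 0.918 = 393
Giving 215 / 179 / 251 / 494 / 393.
Scenario A total after 3 periods: 1532
Scenario B projection —
— Period 1 —
Births: 690 × 0.372 = 257
Group 2: 590 × 0.958 = 565
Group 3: 490 × 0.947 = 464
Group 4: 690 × 0.923 = 637
Group 5: 2160 × 0.918 = 1983
Giving 257 / 565 / 464 / 637 / 1983.
— Period 2 —
Births: 464 × 0.372 = 173
Group 2: 257 × 0.958 = 246
Group 3: 565 × 0.947 = 535
Group 4: 464 × 0.923 = 428
Group 5: 637 × 0.918 = 585
Giving 173 / 246 / 535 / 428 / 585.
— Period 3 —
Births: 535 × 0.372 = 199
Group 2: 173 × 0.958 = 166
Group 3: 246 × 0.947 = 233
Group 4: 535 × 0.923 = 494
Group 5: 428 × 0.918 = 393
Giving 199 / 166 / 233 / 494 / 393.
Scenario B total after 3 periods: 1485
Difference B − A = 1485 − 1532 = -47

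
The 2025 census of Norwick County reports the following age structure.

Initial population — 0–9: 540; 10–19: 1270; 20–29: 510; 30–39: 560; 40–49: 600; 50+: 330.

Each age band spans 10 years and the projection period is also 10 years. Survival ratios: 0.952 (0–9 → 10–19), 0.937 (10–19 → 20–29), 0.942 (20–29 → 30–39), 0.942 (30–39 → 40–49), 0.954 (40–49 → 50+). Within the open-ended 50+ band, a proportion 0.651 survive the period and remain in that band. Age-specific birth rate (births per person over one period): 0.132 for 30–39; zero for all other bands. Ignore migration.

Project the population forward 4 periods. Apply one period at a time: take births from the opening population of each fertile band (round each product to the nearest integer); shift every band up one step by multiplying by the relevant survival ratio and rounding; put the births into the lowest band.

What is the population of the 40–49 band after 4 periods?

Call the bands 1 to 6, youngest first.
Period 1.
Births: 560 × 0.132 = 74
Band 2: 540 × 0.952 = 514
Band 3: 1270 × 0.937 = 1190
Band 4: 510 × 0.942 = 480
Band 5: 560 × 0.942 = 528
Band 6: 600 × 0.954 + 330 × 0.651 = 572 + 215 = 787
Giving 74 / 514 / 1190 / 480 / 528 / 787.
Period 2.
Births: 480 × 0.132 = 63
Band 2: 74 × 0.952 = 70
Band 3: 514 × 0.937 = 482
Band 4: 1190 × 0.942 = 1121
Band 5: 480 × 0.942 = 452
Band 6: 528 × 0.954 + 787 × 0.651 = 504 + 512 = 1016
Giving 63 / 70 / 482 / 1121 / 452 / 1016.
Period 3.
Births: 1121 × 0.132 = 148
Band 2: 63 × 0.952 = 60
Band 3: 70 × 0.937 = 66
Band 4: 482 × 0.942 = 454
Band 5: 1121 × 0.942 = 1056
Band 6: 452 × 0.954 + 1016 × 0.651 = 431 + 661 = 1092
Giving 148 / 60 / 66 / 454 / 1056 / 1092.
Period 4.
Births: 454 × 0.132 = 60
Band 2: 148 × 0.952 = 141
Band 3: 60 × 0.937 = 56
Band 4: 66 × 0.942 = 62
Band 5: 454 × 0.942 = 428
Band 6: 1056 × 0.954 + 1092 × 0.651 = 1007 + 711 = 1718
Giving 60 / 141 / 56 / 62 / 428 / 1718.

428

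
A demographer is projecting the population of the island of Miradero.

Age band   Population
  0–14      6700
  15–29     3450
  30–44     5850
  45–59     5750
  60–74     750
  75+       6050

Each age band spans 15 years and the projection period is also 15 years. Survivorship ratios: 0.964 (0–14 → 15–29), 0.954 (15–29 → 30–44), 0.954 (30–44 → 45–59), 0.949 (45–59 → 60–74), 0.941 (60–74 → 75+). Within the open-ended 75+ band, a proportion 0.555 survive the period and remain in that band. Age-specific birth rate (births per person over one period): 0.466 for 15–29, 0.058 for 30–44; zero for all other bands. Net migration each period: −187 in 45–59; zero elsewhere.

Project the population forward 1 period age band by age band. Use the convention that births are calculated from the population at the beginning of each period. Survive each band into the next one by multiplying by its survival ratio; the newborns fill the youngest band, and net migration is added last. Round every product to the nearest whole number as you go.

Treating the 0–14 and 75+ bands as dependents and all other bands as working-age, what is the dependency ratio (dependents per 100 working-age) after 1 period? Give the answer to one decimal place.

29.2

After projecting period 1:
Births: 3450 × 0.466 = 1608, 5850 × 0.058 = 339 ⇒ total 1947
15–29: 6700 × 0.964 = 6459
30–44: 3450 × 0.954 = 3291
45–59: 5850 × 0.954 = 5581
60–74: 5750 × 0.949 = 5457
75+: 750 × 0.941 + 6050 × 0.555 = 706 + 3358 = 4064
Net migration: 45–59 − 187 → 5394
Population now: 0–14=1947, 15–29=6459, 30–44=3291, 45–59=5394, 60–74=5457, 75+=4064
Dependents (band 0–14 + band 75+) = 1947 + 4064 = 6011; working-age = 20601; ratio = 6011/20601 × 100 = 29.2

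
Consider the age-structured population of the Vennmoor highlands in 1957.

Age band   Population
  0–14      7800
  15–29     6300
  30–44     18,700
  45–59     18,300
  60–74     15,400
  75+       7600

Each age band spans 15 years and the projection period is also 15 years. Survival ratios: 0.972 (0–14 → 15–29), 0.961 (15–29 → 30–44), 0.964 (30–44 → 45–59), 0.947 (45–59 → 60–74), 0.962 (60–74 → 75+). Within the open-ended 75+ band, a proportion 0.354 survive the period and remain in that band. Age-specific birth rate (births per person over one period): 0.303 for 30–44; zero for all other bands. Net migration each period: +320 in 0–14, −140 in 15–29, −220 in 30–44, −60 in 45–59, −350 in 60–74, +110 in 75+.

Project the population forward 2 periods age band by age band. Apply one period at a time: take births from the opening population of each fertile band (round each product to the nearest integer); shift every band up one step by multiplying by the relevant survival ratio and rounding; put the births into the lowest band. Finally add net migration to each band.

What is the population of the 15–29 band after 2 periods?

Period 1:
Births: 18700 × 0.303 = 5666
15–29: 7800 × 0.972 = 7582
30–44: 6300 × 0.961 = 6054
45–59: 18700 × 0.964 = 18027
60–74: 18300 × 0.947 = 17330
75+: 15400 × 0.962 + 7600 × 0.354 = 14815 + 2690 = 17505
Net migration: 0–14 + 320 → 5986; 15–29 − 140 → 7442; 30–44 − 220 → 5834; 45–59 − 60 → 17967; 60–74 − 350 → 16980; 75+ + 110 → 17615
→ [5986, 7442, 5834, 17967, 16980, 17615]
Period 2:
Births: 5834 × 0.303 = 1768
15–29: 5986 × 0.972 = 5818
30–44: 7442 × 0.961 = 7152
45–59: 5834 × 0.964 = 5624
60–74: 17967 × 0.947 = 17015
75+: 16980 × 0.962 + 17615 × 0.354 = 16335 + 6236 = 22571
Net migration: 0–14 + 320 → 2088; 15–29 − 140 → 5678; 30–44 − 220 → 6932; 45–59 − 60 → 5564; 60–74 − 350 → 16665; 75+ + 110 → 22681
→ [2088, 5678, 6932, 5564, 16665, 22681]

5678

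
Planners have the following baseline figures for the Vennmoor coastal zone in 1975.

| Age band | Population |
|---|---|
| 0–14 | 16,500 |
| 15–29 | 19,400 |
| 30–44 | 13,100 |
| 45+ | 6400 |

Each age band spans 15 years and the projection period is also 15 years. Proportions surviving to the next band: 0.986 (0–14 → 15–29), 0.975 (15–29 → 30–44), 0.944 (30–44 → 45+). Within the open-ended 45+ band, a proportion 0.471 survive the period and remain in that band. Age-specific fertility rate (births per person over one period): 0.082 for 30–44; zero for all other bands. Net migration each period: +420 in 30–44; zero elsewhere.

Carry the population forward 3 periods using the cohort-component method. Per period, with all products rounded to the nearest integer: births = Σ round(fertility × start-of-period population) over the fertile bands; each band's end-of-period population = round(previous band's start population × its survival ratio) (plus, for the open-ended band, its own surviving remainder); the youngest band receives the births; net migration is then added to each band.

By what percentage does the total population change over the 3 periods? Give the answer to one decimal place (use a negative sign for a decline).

Call the groups 1 to 4, youngest first.
After projecting period 1:
Births: 13100 × 0.082 = 1074
Group 2: 16500 × 0.986 = 16269
Group 3: 19400 × 0.975 = 18915
Group 4: 13100 × 0.944 + 6400 × 0.471 = 12366 + 3014 = 15380
Net migration: Group 3 + 420 → 19335
End of period: [1074, 16269, 19335, 15380]
After projecting period 2:
Births: 19335 × 0.082 = 1585
Group 2: 1074 × 0.986 = 1059
Group 3: 16269 × 0.975 = 15862
Group 4: 19335 × 0.944 + 15380 × 0.471 = 18252 + 7244 = 25496
Net migration: Group 3 + 420 → 16282
End of period: [1585, 1059, 16282, 25496]
After projecting period 3:
Births: 16282 × 0.082 = 1335
Group 2: 1585 × 0.986 = 1563
Group 3: 1059 × 0.975 = 1033
Group 4: 16282 × 0.944 + 25496 × 0.471 = 15370 + 12009 = 27379
Net migration: Group 3 + 420 → 1453
End of period: [1335, 1563, 1453, 27379]
Total: 55400 → 31730; change = -23670; percentage change = -42.7%

-42.7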